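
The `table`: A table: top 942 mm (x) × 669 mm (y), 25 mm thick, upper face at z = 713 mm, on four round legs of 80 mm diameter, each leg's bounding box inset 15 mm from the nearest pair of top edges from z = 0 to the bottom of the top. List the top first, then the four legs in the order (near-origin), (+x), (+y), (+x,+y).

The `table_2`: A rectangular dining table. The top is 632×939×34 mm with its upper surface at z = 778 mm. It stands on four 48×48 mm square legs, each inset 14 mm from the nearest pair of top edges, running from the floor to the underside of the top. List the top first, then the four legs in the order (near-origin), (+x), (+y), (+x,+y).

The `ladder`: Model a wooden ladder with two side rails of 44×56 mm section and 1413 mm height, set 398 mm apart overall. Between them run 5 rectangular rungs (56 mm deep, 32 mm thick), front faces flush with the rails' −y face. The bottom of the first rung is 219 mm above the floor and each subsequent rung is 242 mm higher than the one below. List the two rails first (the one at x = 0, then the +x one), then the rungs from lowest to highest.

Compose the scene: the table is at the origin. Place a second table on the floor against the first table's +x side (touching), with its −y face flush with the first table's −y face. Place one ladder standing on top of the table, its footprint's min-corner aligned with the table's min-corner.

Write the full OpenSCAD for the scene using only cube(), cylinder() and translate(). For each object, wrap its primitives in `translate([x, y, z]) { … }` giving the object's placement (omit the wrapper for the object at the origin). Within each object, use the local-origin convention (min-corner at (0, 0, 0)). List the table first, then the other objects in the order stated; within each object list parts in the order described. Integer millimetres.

translate([0, 0, 688]) cube([942, 669, 25]);
translate([55, 55, 0]) cylinder(h = 688, r = 40);
translate([887, 55, 0]) cylinder(h = 688, r = 40);
translate([55, 614, 0]) cylinder(h = 688, r = 40);
translate([887, 614, 0]) cylinder(h = 688, r = 40);
translate([942, 0, 0]) {
  translate([0, 0, 744]) cube([632, 939, 34]);
  translate([14, 14, 0]) cube([48, 48, 744]);
  translate([570, 14, 0]) cube([48, 48, 744]);
  translate([14, 877, 0]) cube([48, 48, 744]);
  translate([570, 877, 0]) cube([48, 48, 744]);
}
translate([0, 0, 713]) {
  cube([44, 56, 1413]);
  translate([354, 0, 0]) cube([44, 56, 1413]);
  translate([44, 0, 219]) cube([310, 56, 32]);
  translate([44, 0, 461]) cube([310, 56, 32]);
  translate([44, 0, 703]) cube([310, 56, 32]);
  translate([44, 0, 945]) cube([310, 56, 32]);
  translate([44, 0, 1187]) cube([310, 56, 32]);
}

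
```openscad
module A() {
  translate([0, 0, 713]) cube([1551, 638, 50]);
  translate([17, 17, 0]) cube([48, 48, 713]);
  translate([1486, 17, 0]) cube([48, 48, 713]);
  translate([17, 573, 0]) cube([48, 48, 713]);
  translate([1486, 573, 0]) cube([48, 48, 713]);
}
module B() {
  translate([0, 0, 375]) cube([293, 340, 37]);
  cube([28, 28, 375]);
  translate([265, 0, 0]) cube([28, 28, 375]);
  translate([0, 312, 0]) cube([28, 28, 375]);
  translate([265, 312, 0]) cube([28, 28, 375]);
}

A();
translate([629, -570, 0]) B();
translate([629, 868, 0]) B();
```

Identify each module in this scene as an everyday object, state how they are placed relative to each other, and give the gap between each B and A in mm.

A is a table. B is a stool. Two stools sit around the table at the −y, +y sides. The gap between each stool and the table is 230 mm.

Each stool's nearest face is 230 mm from the table's bounding box.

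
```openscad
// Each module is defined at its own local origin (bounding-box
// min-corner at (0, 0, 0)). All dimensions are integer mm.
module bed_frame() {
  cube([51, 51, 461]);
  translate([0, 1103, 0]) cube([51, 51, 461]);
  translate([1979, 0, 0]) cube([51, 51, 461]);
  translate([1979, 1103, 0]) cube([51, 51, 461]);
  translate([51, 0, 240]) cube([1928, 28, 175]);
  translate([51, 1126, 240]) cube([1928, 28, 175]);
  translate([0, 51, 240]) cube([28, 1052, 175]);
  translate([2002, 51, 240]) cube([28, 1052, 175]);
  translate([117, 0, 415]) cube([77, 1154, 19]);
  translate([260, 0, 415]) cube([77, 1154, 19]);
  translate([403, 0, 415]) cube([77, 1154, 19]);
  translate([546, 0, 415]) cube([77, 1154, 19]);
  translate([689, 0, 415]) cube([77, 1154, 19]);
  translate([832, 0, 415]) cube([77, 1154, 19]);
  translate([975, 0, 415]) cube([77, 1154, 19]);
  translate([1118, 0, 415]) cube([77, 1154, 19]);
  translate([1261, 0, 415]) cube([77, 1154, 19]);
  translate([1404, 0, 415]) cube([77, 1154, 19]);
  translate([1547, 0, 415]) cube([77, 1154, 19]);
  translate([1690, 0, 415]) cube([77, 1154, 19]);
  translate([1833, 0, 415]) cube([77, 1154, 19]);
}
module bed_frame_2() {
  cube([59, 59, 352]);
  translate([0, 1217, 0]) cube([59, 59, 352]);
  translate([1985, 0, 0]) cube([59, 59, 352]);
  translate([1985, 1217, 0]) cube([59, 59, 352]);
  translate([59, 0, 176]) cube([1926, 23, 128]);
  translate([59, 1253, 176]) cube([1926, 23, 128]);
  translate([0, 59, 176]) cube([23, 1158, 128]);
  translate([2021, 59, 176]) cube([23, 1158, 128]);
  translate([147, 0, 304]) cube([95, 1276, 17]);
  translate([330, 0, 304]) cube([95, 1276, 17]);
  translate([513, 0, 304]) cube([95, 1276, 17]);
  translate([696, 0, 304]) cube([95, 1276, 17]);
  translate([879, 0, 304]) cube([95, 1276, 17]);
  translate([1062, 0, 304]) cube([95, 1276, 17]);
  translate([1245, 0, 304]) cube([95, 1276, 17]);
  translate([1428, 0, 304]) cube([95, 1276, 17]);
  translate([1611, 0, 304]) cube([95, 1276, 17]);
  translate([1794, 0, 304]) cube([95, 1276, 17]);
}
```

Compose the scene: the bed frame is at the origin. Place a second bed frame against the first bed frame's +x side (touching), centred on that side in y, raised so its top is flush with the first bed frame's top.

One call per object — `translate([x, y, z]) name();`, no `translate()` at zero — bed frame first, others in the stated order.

bed_frame();
translate([2030, -61, 109]) bed_frame_2();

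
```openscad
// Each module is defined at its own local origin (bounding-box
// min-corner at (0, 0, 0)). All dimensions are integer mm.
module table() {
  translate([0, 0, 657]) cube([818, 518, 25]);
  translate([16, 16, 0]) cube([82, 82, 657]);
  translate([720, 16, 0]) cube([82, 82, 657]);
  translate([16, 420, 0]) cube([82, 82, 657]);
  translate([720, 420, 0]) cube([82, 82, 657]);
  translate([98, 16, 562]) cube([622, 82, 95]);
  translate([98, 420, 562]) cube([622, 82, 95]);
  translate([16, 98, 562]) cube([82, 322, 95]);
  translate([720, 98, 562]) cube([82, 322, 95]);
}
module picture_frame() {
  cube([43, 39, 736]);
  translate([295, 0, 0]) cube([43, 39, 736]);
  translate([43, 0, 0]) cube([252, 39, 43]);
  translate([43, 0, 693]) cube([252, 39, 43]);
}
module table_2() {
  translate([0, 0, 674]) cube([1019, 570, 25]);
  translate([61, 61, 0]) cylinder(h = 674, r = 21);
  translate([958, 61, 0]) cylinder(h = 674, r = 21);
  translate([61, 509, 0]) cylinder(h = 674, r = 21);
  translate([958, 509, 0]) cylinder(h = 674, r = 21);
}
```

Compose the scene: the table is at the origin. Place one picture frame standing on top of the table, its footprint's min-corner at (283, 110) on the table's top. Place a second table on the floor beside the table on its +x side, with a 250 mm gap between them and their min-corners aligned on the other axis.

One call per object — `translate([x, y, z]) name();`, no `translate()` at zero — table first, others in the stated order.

table();
translate([283, 110, 682]) picture_frame();
translate([1068, 0, 0]) table_2();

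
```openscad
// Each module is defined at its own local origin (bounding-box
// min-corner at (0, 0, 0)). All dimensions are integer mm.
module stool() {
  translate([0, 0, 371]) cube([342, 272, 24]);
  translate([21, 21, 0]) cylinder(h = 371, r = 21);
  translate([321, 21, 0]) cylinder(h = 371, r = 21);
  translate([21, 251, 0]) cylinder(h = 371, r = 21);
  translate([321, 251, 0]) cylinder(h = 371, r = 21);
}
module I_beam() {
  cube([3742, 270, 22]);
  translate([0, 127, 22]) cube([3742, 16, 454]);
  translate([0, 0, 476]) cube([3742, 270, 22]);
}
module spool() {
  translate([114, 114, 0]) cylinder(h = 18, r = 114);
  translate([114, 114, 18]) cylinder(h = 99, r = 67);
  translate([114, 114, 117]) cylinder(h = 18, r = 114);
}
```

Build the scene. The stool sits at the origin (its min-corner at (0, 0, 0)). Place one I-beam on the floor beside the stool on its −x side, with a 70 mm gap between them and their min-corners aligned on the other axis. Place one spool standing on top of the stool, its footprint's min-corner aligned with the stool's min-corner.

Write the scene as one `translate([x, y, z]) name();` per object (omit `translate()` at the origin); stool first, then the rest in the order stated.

stool();
translate([-3812, 0, 0]) I_beam();
translate([0, 0, 395]) spool();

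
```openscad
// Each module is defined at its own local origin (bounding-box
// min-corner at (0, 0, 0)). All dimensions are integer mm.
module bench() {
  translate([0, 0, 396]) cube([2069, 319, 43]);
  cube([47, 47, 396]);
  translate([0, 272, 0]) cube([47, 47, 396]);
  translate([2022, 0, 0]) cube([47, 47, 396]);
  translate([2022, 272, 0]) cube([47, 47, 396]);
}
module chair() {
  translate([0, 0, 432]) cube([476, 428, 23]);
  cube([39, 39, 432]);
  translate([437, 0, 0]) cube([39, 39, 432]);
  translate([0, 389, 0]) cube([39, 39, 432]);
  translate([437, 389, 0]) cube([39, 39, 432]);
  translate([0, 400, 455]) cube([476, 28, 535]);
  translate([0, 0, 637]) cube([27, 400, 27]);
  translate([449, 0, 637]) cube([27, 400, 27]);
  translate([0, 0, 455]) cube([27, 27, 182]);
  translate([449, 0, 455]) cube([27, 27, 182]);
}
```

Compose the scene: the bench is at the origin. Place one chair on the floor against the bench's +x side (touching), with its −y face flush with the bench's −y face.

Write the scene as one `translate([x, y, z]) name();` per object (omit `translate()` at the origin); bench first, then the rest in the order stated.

bench();
translate([2069, 0, 0]) chair();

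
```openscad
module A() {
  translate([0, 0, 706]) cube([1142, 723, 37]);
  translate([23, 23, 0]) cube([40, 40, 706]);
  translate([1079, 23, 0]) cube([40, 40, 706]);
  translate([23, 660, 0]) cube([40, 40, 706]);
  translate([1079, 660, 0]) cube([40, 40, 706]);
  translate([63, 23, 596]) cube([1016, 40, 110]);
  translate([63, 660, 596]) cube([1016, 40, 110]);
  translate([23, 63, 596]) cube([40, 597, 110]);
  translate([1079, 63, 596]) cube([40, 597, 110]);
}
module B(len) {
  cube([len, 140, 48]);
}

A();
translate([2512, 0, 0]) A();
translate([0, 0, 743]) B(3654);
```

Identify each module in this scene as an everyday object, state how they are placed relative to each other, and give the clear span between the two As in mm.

Second table starts at x = 2512; first ends at x = 1142; clear span = 2512 − 1142 = 1370 mm.

A is a table. B is a beam. A beam spans the tops of two tables. The clear span between the two tables is 1370 mm.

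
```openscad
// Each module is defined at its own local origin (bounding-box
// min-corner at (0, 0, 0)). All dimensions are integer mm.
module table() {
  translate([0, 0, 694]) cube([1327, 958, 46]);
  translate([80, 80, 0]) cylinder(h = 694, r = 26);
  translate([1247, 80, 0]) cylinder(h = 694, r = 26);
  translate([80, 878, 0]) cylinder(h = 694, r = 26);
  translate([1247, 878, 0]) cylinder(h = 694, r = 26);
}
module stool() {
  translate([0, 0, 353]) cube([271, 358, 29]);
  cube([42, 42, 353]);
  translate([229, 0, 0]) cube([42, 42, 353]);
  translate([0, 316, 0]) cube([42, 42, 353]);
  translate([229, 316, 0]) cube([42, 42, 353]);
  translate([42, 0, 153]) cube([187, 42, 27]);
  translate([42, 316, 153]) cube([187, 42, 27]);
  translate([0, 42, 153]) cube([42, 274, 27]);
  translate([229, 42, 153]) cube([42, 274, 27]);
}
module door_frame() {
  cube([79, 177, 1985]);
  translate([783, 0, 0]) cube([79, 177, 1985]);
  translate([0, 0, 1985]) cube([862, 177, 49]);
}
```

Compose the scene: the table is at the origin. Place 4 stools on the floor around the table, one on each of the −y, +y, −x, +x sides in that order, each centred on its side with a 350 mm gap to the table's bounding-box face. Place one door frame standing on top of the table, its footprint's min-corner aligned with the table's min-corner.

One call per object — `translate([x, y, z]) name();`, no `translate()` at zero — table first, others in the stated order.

table();
translate([528, -708, 0]) stool();
translate([528, 1308, 0]) stool();
translate([-621, 300, 0]) stool();
translate([1677, 300, 0]) stool();
translate([0, 0, 740]) door_frame();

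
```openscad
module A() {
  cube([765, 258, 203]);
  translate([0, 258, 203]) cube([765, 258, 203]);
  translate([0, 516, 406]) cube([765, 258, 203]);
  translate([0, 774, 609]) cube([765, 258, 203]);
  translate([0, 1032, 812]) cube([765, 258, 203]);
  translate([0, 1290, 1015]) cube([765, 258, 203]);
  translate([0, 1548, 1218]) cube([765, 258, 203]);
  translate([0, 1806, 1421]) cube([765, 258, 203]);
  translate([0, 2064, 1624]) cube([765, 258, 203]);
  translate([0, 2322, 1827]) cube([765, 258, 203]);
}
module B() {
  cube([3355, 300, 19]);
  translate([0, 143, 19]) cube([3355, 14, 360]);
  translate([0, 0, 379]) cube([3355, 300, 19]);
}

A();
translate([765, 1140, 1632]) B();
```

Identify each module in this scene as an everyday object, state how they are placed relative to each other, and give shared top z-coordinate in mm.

A is a staircase. B is an I-beam. The I-beam is beside the staircase with their tops flush at z = 2030. The shared top z-coordinate is 2030 mm.

Both tops at z = 2030 mm.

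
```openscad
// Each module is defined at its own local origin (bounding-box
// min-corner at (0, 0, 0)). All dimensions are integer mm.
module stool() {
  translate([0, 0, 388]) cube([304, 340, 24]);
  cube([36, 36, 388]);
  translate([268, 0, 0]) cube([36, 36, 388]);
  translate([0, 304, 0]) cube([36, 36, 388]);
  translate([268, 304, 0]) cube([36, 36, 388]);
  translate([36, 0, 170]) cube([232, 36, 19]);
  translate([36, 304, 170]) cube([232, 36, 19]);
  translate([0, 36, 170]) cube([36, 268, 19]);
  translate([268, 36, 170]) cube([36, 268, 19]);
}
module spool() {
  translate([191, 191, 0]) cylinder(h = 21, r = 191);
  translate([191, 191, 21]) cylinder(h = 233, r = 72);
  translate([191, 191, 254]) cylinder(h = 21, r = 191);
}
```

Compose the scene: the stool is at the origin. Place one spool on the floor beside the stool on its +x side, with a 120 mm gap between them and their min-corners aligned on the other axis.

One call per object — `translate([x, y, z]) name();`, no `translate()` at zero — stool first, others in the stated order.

stool();
translate([424, 0, 0]) spool();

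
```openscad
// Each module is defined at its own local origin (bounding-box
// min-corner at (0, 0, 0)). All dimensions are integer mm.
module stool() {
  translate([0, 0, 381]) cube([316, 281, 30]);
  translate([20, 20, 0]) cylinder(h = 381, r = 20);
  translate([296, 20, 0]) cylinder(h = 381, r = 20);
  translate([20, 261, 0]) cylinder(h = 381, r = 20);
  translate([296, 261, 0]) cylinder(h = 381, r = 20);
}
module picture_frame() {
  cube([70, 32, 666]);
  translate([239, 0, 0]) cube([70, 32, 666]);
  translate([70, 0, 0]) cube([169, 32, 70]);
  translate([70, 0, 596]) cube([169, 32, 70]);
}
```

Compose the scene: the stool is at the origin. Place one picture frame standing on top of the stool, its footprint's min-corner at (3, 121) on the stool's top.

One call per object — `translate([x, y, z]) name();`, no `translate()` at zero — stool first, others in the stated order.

stool();
translate([3, 121, 411]) picture_frame();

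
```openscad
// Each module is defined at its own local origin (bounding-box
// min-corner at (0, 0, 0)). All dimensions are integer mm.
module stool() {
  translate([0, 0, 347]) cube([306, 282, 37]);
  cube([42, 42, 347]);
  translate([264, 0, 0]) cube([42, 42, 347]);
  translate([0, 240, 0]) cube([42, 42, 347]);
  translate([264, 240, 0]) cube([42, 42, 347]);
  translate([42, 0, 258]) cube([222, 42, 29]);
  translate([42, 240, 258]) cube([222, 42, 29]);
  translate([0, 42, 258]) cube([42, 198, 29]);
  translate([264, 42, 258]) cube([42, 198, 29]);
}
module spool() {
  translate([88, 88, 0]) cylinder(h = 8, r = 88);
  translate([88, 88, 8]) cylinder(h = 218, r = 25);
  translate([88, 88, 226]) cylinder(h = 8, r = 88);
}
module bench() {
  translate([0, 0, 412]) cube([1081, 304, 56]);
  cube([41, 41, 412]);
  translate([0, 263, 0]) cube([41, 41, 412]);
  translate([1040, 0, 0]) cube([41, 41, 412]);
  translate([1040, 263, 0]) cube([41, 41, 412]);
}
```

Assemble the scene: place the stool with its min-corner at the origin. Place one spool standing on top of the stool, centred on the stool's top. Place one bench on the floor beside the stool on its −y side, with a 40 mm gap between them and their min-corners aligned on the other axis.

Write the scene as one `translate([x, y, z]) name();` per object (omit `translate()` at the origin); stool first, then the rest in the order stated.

stool();
translate([65, 53, 384]) spool();
translate([0, -344, 0]) bench();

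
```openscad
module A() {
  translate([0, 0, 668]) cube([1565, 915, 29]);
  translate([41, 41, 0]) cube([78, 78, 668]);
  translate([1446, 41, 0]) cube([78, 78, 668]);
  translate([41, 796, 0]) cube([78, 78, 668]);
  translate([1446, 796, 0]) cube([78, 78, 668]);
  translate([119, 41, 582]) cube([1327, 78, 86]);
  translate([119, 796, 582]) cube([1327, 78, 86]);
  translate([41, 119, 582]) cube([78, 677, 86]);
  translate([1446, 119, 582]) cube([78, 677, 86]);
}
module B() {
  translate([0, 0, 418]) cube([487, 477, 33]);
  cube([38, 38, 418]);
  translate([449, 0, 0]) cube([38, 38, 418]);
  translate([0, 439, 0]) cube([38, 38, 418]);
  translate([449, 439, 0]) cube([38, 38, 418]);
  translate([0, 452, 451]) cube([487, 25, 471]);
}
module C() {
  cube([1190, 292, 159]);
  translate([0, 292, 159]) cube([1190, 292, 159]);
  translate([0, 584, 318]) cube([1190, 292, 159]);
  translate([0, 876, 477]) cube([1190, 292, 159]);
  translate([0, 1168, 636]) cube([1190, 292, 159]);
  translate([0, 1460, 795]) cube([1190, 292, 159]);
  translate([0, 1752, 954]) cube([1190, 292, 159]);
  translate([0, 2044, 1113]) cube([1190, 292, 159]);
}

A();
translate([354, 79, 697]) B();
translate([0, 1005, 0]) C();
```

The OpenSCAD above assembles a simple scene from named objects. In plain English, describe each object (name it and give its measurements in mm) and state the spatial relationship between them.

A is a rectangular dining table. The top is 1565×915×29 mm with its upper surface at z = 697 mm. It stands on four 78×78 mm square legs, each inset 41 mm from the nearest pair of top edges, running from the floor to the underside of the top. Four apron rails, 78 mm thick and 86 mm tall, run between adjacent legs with their top edges flush with the underside of the top and their outer faces flush with the legs' outer faces.

B is a chair. The seat is a 487×477×33 mm slab with its top at z = 451 mm, on four 38×38 mm corner legs (flush with the seat edges, standing on z = 0). A flat backrest 25 mm thick, 471 mm tall, spans the full seat width and rises from the seat top along its +y edge, rear face flush with the rear of the seat.

C is a run of 8 identical solid stair steps. Each tread is 1190×292 mm and each step block is 159 mm high. Step 1 rests on the floor; step k is offset from step 1 by (k−1)×292 mm in y and (k−1)×159 mm in z.

The chair is on top of the table. The staircase is on the floor beside the table on its +y side.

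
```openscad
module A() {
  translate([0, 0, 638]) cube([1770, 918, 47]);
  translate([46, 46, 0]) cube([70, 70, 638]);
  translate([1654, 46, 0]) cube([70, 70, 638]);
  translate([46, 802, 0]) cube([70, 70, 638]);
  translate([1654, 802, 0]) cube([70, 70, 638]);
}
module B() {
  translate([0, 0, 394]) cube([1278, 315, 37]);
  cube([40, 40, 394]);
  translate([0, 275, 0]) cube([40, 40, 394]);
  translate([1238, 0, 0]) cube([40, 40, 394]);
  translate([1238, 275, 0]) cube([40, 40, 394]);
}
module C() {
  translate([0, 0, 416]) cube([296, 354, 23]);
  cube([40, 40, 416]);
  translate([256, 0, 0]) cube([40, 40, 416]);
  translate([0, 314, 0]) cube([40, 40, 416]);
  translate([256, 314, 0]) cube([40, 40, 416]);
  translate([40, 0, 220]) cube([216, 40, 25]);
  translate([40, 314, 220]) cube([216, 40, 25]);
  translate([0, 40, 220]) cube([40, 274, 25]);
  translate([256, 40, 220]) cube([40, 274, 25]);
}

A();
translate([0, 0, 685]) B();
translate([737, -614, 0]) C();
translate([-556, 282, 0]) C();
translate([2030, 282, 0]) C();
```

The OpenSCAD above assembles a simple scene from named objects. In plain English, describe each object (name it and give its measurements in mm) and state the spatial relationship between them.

A is a rectangular dining table. The top is 1770×918×47 mm with its upper surface at z = 685 mm. It stands on four 70×70 mm square legs, each inset 46 mm from the nearest pair of top edges, running from the floor to the underside of the top.

B is a long wooden bench with a 1278 mm (x) × 315 mm (y) seat, 37 mm thick, its top surface 431 mm above the floor. Four 40 mm square legs at the seat corners, flush with the edges, run from z = 0 to the seat underside.

C is a simple wooden stool: a rectangular seat 296 mm (x) by 354 mm (y), 23 mm thick, top face at z = 439 mm, on four square legs, each 40×40 mm in cross-section. The legs rest on z = 0, each flush with a corner of the seat. Four stretchers, 40 mm wide and 25 mm tall, connect adjacent legs with their undersides at z = 220 mm, each running between the inner faces of the legs it joins and aligned with the legs' outer faces on the other axis.

The bench is on top of the table. Three stools sit around the table at the −y, −x, +x sides.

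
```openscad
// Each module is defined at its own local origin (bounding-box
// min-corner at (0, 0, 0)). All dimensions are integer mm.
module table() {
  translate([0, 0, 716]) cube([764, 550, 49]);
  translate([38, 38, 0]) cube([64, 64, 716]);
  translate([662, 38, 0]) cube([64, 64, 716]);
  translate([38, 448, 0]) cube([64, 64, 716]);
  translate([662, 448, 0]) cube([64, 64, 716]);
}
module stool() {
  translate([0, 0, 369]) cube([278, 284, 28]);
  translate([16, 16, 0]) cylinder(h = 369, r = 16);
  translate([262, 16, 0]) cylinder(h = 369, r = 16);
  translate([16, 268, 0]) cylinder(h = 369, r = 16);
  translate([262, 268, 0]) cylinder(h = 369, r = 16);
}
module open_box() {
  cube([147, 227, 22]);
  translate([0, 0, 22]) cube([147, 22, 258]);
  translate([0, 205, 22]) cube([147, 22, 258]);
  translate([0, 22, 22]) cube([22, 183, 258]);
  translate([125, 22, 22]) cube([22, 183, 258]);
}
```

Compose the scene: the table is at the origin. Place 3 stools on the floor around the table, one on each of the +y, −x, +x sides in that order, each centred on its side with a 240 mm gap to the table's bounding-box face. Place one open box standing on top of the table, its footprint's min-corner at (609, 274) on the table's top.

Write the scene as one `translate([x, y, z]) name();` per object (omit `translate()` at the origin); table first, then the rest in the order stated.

table();
translate([243, 790, 0]) stool();
translate([-518, 133, 0]) stool();
translate([1004, 133, 0]) stool();
translate([609, 274, 765]) open_box();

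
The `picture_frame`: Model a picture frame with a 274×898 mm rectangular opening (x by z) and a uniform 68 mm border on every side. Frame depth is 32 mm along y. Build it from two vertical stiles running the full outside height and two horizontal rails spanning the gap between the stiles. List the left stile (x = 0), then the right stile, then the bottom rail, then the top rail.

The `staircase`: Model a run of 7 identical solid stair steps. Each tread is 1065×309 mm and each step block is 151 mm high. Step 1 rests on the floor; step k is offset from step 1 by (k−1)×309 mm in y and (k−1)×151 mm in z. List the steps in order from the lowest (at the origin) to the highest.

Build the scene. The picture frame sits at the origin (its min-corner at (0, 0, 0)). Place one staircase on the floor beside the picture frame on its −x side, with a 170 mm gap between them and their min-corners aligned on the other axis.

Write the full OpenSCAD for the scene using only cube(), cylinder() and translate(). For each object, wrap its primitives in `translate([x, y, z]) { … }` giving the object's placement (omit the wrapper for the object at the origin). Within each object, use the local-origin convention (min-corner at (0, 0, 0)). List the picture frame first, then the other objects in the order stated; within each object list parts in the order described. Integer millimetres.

cube([68, 32, 1034]);
translate([342, 0, 0]) cube([68, 32, 1034]);
translate([68, 0, 0]) cube([274, 32, 68]);
translate([68, 0, 966]) cube([274, 32, 68]);
translate([-1235, 0, 0]) {
  cube([1065, 309, 151]);
  translate([0, 309, 151]) cube([1065, 309, 151]);
  translate([0, 618, 302]) cube([1065, 309, 151]);
  translate([0, 927, 453]) cube([1065, 309, 151]);
  translate([0, 1236, 604]) cube([1065, 309, 151]);
  translate([0, 1545, 755]) cube([1065, 309, 151]);
  translate([0, 1854, 906]) cube([1065, 309, 151]);
}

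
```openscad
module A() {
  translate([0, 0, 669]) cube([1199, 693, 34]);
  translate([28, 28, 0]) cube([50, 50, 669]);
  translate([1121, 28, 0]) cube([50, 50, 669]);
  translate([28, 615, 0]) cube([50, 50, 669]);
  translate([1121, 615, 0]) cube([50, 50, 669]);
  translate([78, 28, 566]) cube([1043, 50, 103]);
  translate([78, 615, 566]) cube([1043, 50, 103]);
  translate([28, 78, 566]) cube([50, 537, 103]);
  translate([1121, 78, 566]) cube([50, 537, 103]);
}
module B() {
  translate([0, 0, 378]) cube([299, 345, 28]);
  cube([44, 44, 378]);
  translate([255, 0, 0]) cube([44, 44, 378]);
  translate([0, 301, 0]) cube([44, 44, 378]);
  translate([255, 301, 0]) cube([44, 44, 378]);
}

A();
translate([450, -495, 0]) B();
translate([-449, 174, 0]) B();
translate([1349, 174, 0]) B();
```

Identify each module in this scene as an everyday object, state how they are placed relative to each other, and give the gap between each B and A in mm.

Each stool's nearest face is 150 mm from the table's bounding box.

A is a table. B is a stool. Three stools sit around the table at the −y, −x, +x sides. The gap between each stool and the table is 150 mm.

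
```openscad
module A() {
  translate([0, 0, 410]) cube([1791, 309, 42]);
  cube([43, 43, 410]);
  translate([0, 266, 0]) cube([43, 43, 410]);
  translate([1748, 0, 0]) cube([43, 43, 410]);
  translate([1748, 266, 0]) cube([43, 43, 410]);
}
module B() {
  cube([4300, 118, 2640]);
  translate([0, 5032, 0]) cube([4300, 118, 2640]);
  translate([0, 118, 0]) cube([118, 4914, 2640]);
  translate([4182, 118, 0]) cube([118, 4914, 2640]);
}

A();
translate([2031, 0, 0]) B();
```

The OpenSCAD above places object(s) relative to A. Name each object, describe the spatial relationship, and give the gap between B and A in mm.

The house frame's nearest face is 240 mm from the bench's +x face.

A is a bench. B is a house frame. The house frame is on the floor beside the bench on its +x side. The gap between the house frame and the bench is 240 mm.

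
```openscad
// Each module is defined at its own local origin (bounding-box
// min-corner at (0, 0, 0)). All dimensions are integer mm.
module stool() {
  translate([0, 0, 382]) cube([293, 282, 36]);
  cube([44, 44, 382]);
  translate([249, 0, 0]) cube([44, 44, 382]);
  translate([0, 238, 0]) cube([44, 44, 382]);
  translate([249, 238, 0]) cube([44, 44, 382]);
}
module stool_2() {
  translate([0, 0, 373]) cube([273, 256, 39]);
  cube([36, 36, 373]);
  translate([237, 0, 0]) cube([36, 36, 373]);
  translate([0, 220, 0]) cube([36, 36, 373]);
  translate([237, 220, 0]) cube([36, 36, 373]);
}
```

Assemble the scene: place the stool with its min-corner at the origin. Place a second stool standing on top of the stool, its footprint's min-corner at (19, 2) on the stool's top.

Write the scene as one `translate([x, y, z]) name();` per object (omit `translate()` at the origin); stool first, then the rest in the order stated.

stool();
translate([19, 2, 418]) stool_2();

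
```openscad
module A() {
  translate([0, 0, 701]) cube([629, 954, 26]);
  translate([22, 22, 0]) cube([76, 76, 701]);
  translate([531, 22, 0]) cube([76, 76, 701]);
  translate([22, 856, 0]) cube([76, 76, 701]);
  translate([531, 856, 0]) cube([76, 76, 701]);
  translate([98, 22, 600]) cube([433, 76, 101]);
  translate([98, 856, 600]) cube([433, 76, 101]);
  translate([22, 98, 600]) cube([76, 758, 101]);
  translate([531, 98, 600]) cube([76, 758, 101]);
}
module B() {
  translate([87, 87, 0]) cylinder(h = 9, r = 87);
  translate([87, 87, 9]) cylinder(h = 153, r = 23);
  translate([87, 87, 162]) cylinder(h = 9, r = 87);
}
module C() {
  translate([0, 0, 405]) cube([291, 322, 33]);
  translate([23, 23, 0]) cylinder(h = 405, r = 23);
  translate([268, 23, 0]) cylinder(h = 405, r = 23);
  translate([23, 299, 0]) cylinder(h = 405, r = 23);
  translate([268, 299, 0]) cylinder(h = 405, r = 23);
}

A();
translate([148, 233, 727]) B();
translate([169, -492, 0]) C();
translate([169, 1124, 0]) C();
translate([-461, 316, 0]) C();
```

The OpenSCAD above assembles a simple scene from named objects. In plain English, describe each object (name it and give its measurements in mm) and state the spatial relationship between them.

A is a rectangular dining table. The top is 629×954×26 mm with its upper surface at z = 727 mm. It stands on four 76×76 mm square legs, each inset 22 mm from the nearest pair of top edges, running from the floor to the underside of the top. Four apron rails, 76 mm thick and 101 mm tall, run between adjacent legs with their top edges flush with the underside of the top and their outer faces flush with the legs' outer faces.

B is a spool: two coaxial disc flanges of radius 87 mm and thickness 9 mm, joined by a core cylinder of radius 23 mm and height 153 mm. The lower flange rests on z = 0 and the three cylinders share a vertical axis.

C is a four-legged stool. The seat is a 291×322×33 mm slab whose top surface is at z = 438 mm; four round legs, each 46 mm in diameter, run from the floor (z = 0) to the underside of the seat, each leg's axis is inset half a diameter from the nearest pair of seat edges (so the leg's bounding box is flush with the corner).

The spool is on top of the table. Three stools sit around the table at the −y, +y, −x sides.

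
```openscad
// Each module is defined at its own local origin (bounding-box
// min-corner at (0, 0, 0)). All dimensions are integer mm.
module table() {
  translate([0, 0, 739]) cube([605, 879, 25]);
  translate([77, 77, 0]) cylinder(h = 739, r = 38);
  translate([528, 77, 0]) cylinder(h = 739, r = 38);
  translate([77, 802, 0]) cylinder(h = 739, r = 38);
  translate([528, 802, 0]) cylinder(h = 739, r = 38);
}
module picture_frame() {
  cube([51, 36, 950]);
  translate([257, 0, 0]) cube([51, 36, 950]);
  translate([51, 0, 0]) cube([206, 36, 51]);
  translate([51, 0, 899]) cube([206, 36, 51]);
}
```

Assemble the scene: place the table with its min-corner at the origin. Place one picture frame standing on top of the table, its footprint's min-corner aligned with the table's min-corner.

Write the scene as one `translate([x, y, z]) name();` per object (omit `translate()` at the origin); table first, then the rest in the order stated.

table();
translate([0, 0, 764]) picture_frame();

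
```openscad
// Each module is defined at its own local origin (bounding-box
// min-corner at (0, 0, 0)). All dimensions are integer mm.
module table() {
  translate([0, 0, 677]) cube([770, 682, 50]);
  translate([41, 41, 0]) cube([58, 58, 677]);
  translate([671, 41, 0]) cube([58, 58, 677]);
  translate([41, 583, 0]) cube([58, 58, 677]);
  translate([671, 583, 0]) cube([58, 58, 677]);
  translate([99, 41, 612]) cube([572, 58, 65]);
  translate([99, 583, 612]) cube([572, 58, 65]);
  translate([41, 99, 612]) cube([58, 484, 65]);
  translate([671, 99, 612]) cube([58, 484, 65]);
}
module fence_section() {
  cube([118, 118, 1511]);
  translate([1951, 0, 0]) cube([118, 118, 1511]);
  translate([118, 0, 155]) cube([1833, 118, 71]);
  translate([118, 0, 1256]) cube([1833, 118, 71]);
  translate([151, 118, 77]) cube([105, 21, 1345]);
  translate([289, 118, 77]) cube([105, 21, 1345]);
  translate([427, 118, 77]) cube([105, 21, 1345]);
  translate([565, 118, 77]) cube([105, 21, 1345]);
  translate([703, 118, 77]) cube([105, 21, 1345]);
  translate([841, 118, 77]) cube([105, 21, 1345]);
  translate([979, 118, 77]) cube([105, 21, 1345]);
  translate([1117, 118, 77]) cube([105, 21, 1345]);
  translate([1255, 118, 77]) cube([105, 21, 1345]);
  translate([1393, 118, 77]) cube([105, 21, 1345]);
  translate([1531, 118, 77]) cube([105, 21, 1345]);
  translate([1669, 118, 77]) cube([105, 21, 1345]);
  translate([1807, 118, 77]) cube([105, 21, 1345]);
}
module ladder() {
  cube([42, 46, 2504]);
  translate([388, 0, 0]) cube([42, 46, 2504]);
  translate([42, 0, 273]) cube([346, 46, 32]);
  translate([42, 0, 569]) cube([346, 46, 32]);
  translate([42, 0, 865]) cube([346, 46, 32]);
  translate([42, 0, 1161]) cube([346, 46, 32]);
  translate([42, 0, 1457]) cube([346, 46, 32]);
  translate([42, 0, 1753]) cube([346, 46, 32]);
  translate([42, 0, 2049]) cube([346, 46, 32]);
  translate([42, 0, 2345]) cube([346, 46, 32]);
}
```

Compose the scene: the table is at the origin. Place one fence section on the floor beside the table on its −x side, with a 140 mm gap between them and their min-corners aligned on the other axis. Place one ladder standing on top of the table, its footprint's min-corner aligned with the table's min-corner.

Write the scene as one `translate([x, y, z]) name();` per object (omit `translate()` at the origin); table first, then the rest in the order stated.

table();
translate([-2209, 0, 0]) fence_section();
translate([0, 0, 727]) ladder();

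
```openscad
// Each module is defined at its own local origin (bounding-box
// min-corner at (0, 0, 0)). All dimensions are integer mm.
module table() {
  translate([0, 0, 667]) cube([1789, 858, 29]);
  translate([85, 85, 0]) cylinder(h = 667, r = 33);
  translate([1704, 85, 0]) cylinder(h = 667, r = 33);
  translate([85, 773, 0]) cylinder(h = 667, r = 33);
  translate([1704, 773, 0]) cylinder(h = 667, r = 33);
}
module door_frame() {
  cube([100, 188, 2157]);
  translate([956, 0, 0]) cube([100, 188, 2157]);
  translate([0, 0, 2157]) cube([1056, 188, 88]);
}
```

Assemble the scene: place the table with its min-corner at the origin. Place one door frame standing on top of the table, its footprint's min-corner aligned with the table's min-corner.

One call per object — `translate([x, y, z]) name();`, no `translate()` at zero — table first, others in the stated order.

table();
translate([0, 0, 696]) door_frame();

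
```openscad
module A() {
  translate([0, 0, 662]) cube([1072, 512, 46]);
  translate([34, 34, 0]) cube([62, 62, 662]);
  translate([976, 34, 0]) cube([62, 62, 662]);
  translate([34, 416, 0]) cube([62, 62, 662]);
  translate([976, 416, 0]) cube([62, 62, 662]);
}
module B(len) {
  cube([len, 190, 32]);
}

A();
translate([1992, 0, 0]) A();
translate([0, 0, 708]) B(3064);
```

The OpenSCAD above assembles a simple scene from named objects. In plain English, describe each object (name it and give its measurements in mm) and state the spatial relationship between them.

A is a table with a 1072×512 mm rectangular top, 46 mm thick, top surface at z = 708 mm, supported by four 62×62 mm square legs, each inset 34 mm from the nearest pair of top edges, running from the floor.

B is a rectangular beam 3064 mm long (x), 190 mm deep (y), 32 mm thick (z).

The beam spans the tops of two tables placed 920 mm apart, resting at z = 708 mm.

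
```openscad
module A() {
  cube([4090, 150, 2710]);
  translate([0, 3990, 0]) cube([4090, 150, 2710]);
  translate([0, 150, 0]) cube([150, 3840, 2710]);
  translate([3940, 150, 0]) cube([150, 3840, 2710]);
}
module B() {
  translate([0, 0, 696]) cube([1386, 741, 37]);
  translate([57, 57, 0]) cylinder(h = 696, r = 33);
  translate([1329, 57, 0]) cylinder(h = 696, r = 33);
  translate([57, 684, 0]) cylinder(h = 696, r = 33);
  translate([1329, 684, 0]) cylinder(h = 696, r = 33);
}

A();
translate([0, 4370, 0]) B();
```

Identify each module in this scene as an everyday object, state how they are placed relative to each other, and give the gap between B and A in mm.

The table's nearest face is 230 mm from the house frame's +y face.

A is a house frame. B is a table. The table is on the floor beside the house frame on its +y side. The gap between the table and the house frame is 230 mm.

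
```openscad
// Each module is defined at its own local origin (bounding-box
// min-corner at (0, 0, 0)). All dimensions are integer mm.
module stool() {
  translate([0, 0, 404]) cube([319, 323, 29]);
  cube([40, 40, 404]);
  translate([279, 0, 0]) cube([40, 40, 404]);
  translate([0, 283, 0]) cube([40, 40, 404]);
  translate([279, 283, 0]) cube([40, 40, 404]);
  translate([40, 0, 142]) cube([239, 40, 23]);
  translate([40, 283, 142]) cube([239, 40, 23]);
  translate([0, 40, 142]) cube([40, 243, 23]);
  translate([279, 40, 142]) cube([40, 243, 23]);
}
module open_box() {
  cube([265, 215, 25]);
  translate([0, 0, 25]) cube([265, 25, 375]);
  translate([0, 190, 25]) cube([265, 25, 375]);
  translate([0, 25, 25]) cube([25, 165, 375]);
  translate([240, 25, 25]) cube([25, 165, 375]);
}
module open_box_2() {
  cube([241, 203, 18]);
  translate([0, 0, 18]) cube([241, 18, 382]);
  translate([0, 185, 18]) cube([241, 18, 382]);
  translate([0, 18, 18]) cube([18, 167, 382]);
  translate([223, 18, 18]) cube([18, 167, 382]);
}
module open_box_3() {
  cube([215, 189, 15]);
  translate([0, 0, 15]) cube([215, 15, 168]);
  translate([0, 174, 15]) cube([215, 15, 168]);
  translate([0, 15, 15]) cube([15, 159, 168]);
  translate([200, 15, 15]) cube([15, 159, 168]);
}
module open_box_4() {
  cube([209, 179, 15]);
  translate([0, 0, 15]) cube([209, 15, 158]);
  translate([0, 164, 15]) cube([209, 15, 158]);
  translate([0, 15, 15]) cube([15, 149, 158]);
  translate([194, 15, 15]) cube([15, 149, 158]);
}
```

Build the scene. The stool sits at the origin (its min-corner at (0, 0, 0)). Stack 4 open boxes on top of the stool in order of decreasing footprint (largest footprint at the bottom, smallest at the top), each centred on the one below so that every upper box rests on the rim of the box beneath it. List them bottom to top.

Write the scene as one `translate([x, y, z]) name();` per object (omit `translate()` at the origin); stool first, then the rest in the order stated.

stool();
translate([27, 54, 433]) open_box();
translate([39, 60, 833]) open_box_2();
translate([52, 67, 1233]) open_box_3();
translate([55, 72, 1416]) open_box_4();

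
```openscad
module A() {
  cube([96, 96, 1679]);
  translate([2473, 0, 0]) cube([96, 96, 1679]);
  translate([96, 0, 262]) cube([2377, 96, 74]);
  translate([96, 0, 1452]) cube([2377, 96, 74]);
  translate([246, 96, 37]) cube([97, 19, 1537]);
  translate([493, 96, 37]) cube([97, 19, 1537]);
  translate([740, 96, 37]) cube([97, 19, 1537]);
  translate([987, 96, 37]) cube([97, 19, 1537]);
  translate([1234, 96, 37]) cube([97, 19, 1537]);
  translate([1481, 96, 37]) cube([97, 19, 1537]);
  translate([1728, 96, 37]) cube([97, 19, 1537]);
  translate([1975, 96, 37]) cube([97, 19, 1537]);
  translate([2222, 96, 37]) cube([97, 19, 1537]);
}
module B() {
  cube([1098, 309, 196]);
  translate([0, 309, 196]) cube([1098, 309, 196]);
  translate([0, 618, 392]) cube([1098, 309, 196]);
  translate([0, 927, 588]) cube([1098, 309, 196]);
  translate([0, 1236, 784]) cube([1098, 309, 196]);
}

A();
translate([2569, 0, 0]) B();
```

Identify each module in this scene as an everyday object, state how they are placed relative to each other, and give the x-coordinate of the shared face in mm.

A is a fence section. B is a staircase. The staircase is against the fence section's +x side, with their −y faces flush. The x-coordinate of the shared face is 2569 mm.

The fence section's +x face and the staircase's −x face are both at x = 2569 mm.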